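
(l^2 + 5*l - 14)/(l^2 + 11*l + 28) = (l - 2)/(l + 4)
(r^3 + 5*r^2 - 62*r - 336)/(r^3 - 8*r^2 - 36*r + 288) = (r + 7)/(r - 6)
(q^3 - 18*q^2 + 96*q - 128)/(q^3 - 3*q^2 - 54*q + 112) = (q - 8)/(q + 7)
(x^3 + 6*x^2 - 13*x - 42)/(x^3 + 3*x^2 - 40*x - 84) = (x - 3)/(x - 6)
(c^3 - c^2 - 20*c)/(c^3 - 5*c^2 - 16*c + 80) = c/(c - 4)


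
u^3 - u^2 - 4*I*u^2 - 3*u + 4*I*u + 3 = (u - 1)*(u - 3*I)*(u - I)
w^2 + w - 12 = (w - 3)*(w + 4)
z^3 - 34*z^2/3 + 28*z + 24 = (z - 6)^2*(z + 2/3)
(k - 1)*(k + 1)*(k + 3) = k^3 + 3*k^2 - k - 3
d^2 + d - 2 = (d - 1)*(d + 2)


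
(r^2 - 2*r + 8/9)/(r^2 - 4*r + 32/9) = (3*r - 2)/(3*r - 8)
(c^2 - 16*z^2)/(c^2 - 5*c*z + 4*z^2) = (-c - 4*z)/(-c + z)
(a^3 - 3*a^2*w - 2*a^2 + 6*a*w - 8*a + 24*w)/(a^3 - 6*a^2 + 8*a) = (a^2 - 3*a*w + 2*a - 6*w)/(a*(a - 2))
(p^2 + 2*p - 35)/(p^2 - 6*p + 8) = (p^2 + 2*p - 35)/(p^2 - 6*p + 8)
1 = 1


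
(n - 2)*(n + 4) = n^2 + 2*n - 8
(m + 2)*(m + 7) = m^2 + 9*m + 14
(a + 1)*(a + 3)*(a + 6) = a^3 + 10*a^2 + 27*a + 18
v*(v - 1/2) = v^2 - v/2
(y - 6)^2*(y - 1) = y^3 - 13*y^2 + 48*y - 36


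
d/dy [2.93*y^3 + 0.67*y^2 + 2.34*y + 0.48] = 8.79*y^2 + 1.34*y + 2.34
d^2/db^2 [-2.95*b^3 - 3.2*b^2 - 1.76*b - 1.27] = -17.7*b - 6.4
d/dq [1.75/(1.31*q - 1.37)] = -2.2925/(1.31*q - 1.37)^2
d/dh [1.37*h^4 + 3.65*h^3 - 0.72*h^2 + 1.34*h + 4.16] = 5.48*h^3 + 10.95*h^2 - 1.44*h + 1.34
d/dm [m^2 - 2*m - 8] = 2*m - 2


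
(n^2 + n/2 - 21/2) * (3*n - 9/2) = 3*n^3 - 3*n^2 - 135*n/4 + 189/4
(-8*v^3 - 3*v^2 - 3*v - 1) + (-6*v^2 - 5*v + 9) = -8*v^3 - 9*v^2 - 8*v + 8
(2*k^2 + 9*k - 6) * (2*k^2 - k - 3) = 4*k^4 + 16*k^3 - 27*k^2 - 21*k + 18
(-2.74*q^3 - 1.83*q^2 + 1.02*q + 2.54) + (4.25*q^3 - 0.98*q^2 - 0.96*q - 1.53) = 1.51*q^3 - 2.81*q^2 + 0.0600000000000001*q + 1.01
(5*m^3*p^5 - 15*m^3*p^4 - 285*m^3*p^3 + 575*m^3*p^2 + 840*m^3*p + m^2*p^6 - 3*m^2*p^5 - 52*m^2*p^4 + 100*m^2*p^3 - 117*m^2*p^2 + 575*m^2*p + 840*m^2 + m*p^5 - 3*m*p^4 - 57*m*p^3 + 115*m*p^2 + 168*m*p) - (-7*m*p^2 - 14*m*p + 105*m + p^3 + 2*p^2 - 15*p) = 5*m^3*p^5 - 15*m^3*p^4 - 285*m^3*p^3 + 575*m^3*p^2 + 840*m^3*p + m^2*p^6 - 3*m^2*p^5 - 52*m^2*p^4 + 100*m^2*p^3 - 117*m^2*p^2 + 575*m^2*p + 840*m^2 + m*p^5 - 3*m*p^4 - 57*m*p^3 + 122*m*p^2 + 182*m*p - 105*m - p^3 - 2*p^2 + 15*p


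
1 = 1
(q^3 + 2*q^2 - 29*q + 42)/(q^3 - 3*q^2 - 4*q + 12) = (q + 7)/(q + 2)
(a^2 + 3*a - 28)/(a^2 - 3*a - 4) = (a + 7)/(a + 1)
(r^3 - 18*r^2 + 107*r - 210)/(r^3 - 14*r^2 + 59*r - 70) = (r - 6)/(r - 2)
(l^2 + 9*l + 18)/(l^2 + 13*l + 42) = (l + 3)/(l + 7)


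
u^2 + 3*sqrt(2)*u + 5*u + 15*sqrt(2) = (u + 5)*(u + 3*sqrt(2))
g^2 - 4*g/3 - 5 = (g - 3)*(g + 5/3)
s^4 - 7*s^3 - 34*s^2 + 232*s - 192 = (s - 8)*(s - 4)*(s - 1)*(s + 6)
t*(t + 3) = t^2 + 3*t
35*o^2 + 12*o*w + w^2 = (5*o + w)*(7*o + w)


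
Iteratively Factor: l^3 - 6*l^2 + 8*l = (l - 2)*(l^2 - 4*l) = l*(l - 2)*(l - 4)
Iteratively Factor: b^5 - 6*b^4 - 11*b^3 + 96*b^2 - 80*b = (b)*(b^4 - 6*b^3 - 11*b^2 + 96*b - 80) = b*(b - 4)*(b^3 - 2*b^2 - 19*b + 20) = b*(b - 5)*(b - 4)*(b^2 + 3*b - 4) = b*(b - 5)*(b - 4)*(b + 4)*(b - 1)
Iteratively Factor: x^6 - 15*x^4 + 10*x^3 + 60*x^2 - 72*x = (x - 2)*(x^5 + 2*x^4 - 11*x^3 - 12*x^2 + 36*x) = x*(x - 2)*(x^4 + 2*x^3 - 11*x^2 - 12*x + 36) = x*(x - 2)^2*(x^3 + 4*x^2 - 3*x - 18) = x*(x - 2)^3*(x^2 + 6*x + 9) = x*(x - 2)^3*(x + 3)*(x + 3)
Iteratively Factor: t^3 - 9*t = (t + 3)*(t^2 - 3*t) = t*(t + 3)*(t - 3)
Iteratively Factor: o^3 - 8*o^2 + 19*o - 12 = (o - 1)*(o^2 - 7*o + 12) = (o - 3)*(o - 1)*(o - 4)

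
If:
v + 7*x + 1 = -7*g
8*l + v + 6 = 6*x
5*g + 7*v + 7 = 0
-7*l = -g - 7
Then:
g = -637/285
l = 194/285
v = 34/57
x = 572/285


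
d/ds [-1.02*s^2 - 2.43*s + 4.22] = -2.04*s - 2.43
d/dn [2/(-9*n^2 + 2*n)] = 4*(9*n - 1)/(n^2*(9*n - 2)^2)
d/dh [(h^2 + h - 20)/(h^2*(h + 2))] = (-h^3 - 2*h^2 + 58*h + 80)/(h^3*(h^2 + 4*h + 4))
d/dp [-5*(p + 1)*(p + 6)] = -10*p - 35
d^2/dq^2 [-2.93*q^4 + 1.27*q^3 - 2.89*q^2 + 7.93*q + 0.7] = -35.16*q^2 + 7.62*q - 5.78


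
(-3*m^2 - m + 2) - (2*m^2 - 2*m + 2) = -5*m^2 + m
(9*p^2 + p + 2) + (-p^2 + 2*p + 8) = 8*p^2 + 3*p + 10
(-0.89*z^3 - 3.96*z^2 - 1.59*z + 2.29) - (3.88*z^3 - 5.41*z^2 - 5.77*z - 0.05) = -4.77*z^3 + 1.45*z^2 + 4.18*z + 2.34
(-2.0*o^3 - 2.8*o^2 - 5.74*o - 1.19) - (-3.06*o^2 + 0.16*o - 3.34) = -2.0*o^3 + 0.26*o^2 - 5.9*o + 2.15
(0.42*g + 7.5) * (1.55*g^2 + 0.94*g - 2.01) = 0.651*g^3 + 12.0198*g^2 + 6.2058*g - 15.075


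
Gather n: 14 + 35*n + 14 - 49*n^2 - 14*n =-49*n^2 + 21*n + 28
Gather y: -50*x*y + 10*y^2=-50*x*y + 10*y^2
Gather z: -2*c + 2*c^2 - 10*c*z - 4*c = 2*c^2 - 10*c*z - 6*c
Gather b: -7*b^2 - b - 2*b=-7*b^2 - 3*b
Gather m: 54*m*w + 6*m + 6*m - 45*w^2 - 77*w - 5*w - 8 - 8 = m*(54*w + 12) - 45*w^2 - 82*w - 16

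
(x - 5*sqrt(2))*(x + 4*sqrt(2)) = x^2 - sqrt(2)*x - 40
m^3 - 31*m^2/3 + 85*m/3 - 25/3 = (m - 5)^2*(m - 1/3)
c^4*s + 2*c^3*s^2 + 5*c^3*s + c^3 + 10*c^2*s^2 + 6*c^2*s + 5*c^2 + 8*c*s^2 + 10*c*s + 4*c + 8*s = (c + 1)*(c + 4)*(c + 2*s)*(c*s + 1)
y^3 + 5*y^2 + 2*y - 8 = (y - 1)*(y + 2)*(y + 4)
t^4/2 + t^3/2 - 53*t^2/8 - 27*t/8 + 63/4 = (t/2 + 1)*(t - 3)*(t - 3/2)*(t + 7/2)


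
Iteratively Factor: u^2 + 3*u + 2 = (u + 1)*(u + 2)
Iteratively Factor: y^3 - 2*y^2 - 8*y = (y)*(y^2 - 2*y - 8) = y*(y + 2)*(y - 4)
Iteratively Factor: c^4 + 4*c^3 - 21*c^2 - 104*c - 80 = (c + 1)*(c^3 + 3*c^2 - 24*c - 80) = (c - 5)*(c + 1)*(c^2 + 8*c + 16) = (c - 5)*(c + 1)*(c + 4)*(c + 4)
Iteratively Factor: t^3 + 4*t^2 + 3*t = (t + 1)*(t^2 + 3*t) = t*(t + 1)*(t + 3)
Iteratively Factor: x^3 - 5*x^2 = (x)*(x^2 - 5*x) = x^2*(x - 5)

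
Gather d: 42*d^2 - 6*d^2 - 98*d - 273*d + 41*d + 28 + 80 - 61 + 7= 36*d^2 - 330*d + 54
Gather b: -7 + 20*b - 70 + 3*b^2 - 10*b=3*b^2 + 10*b - 77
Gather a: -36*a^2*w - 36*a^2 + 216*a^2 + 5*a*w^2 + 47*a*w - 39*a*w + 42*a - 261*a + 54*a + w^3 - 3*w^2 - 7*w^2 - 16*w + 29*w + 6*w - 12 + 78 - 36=a^2*(180 - 36*w) + a*(5*w^2 + 8*w - 165) + w^3 - 10*w^2 + 19*w + 30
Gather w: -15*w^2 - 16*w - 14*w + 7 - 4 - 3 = -15*w^2 - 30*w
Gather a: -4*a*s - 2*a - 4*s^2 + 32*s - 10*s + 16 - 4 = a*(-4*s - 2) - 4*s^2 + 22*s + 12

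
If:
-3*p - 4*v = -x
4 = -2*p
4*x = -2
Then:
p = -2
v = 11/8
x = -1/2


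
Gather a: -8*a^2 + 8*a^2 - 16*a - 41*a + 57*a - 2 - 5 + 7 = 0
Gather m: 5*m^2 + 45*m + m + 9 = 5*m^2 + 46*m + 9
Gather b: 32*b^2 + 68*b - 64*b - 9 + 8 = 32*b^2 + 4*b - 1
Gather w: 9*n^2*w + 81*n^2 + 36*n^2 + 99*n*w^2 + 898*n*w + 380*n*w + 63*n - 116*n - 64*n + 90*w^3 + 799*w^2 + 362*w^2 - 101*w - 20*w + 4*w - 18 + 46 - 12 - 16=117*n^2 - 117*n + 90*w^3 + w^2*(99*n + 1161) + w*(9*n^2 + 1278*n - 117)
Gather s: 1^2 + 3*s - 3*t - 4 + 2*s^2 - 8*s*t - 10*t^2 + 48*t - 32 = 2*s^2 + s*(3 - 8*t) - 10*t^2 + 45*t - 35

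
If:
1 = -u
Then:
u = -1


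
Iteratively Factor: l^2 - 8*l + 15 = (l - 5)*(l - 3)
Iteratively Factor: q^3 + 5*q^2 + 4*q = (q + 4)*(q^2 + q) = (q + 1)*(q + 4)*(q)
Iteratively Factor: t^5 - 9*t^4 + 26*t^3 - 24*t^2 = (t - 2)*(t^4 - 7*t^3 + 12*t^2) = (t - 4)*(t - 2)*(t^3 - 3*t^2) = (t - 4)*(t - 3)*(t - 2)*(t^2) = t*(t - 4)*(t - 3)*(t - 2)*(t)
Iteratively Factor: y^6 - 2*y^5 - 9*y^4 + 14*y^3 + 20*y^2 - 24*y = (y + 2)*(y^5 - 4*y^4 - y^3 + 16*y^2 - 12*y) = (y - 3)*(y + 2)*(y^4 - y^3 - 4*y^2 + 4*y) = (y - 3)*(y + 2)^2*(y^3 - 3*y^2 + 2*y) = (y - 3)*(y - 1)*(y + 2)^2*(y^2 - 2*y) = y*(y - 3)*(y - 1)*(y + 2)^2*(y - 2)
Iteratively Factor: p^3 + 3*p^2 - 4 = (p + 2)*(p^2 + p - 2) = (p - 1)*(p + 2)*(p + 2)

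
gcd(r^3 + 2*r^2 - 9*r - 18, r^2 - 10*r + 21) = r - 3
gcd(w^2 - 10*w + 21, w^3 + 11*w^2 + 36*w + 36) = 1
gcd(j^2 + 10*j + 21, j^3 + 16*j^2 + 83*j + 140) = j + 7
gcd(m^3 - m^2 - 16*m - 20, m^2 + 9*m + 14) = m + 2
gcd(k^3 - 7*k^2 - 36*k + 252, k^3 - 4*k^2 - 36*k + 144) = k^2 - 36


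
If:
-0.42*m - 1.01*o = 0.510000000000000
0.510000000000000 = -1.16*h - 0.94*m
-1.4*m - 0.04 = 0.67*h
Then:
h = -0.68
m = 0.30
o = -0.63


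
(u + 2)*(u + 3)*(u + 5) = u^3 + 10*u^2 + 31*u + 30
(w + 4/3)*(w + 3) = w^2 + 13*w/3 + 4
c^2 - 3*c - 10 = (c - 5)*(c + 2)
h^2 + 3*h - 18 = (h - 3)*(h + 6)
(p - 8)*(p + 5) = p^2 - 3*p - 40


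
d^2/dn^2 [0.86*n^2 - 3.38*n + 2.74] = 1.72000000000000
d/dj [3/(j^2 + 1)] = -6*j/(j^2 + 1)^2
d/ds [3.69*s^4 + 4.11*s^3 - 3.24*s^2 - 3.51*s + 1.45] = 14.76*s^3 + 12.33*s^2 - 6.48*s - 3.51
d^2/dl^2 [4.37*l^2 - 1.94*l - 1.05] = 8.74000000000000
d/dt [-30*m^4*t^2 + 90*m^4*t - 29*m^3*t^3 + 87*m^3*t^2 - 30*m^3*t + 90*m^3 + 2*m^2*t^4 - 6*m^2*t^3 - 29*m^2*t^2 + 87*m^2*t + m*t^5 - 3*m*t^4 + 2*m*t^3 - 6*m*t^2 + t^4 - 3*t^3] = -60*m^4*t + 90*m^4 - 87*m^3*t^2 + 174*m^3*t - 30*m^3 + 8*m^2*t^3 - 18*m^2*t^2 - 58*m^2*t + 87*m^2 + 5*m*t^4 - 12*m*t^3 + 6*m*t^2 - 12*m*t + 4*t^3 - 9*t^2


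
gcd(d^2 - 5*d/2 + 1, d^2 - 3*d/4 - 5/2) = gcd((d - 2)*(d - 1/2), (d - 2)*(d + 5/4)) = d - 2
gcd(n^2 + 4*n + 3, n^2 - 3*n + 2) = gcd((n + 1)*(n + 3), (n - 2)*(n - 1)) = 1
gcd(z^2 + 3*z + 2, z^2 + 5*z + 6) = z + 2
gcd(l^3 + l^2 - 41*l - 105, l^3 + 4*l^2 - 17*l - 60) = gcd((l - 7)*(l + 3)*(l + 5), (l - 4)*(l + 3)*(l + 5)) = l^2 + 8*l + 15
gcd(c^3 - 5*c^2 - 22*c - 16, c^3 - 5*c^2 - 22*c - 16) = c^3 - 5*c^2 - 22*c - 16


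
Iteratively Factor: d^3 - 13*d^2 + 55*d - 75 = (d - 3)*(d^2 - 10*d + 25) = (d - 5)*(d - 3)*(d - 5)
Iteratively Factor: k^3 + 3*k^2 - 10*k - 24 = (k + 4)*(k^2 - k - 6) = (k - 3)*(k + 4)*(k + 2)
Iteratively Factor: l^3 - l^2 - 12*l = (l + 3)*(l^2 - 4*l) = (l - 4)*(l + 3)*(l)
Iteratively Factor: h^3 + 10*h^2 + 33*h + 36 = (h + 4)*(h^2 + 6*h + 9) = (h + 3)*(h + 4)*(h + 3)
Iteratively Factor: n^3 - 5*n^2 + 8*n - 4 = (n - 1)*(n^2 - 4*n + 4) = (n - 2)*(n - 1)*(n - 2)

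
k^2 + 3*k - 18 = (k - 3)*(k + 6)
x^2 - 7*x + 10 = (x - 5)*(x - 2)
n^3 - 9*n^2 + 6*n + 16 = (n - 8)*(n - 2)*(n + 1)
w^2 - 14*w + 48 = (w - 8)*(w - 6)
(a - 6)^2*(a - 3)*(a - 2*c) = a^4 - 2*a^3*c - 15*a^3 + 30*a^2*c + 72*a^2 - 144*a*c - 108*a + 216*c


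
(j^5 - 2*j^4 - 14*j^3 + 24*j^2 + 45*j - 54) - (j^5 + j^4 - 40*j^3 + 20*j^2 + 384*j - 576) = -3*j^4 + 26*j^3 + 4*j^2 - 339*j + 522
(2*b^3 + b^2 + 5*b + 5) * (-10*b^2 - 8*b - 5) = -20*b^5 - 26*b^4 - 68*b^3 - 95*b^2 - 65*b - 25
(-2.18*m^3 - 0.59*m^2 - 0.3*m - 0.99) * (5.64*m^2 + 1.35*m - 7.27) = -12.2952*m^5 - 6.2706*m^4 + 13.3601*m^3 - 1.6993*m^2 + 0.8445*m + 7.1973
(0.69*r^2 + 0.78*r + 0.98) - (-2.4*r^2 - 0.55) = 3.09*r^2 + 0.78*r + 1.53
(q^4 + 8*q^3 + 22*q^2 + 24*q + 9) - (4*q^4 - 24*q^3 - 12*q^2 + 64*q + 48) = -3*q^4 + 32*q^3 + 34*q^2 - 40*q - 39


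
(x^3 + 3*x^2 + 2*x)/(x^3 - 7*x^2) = (x^2 + 3*x + 2)/(x*(x - 7))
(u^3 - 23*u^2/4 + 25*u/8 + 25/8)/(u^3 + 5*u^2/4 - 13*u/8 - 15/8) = (2*u^2 - 9*u - 5)/(2*u^2 + 5*u + 3)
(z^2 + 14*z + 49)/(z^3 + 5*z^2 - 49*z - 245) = (z + 7)/(z^2 - 2*z - 35)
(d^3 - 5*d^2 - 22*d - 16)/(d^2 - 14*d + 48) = (d^2 + 3*d + 2)/(d - 6)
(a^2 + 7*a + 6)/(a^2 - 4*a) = (a^2 + 7*a + 6)/(a*(a - 4))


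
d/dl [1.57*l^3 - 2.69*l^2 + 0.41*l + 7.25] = 4.71*l^2 - 5.38*l + 0.41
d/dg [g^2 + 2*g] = 2*g + 2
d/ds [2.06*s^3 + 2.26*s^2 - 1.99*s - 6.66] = 6.18*s^2 + 4.52*s - 1.99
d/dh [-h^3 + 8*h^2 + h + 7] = -3*h^2 + 16*h + 1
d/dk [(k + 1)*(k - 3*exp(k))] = k - (k + 1)*(3*exp(k) - 1) - 3*exp(k)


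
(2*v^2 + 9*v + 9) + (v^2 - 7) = 3*v^2 + 9*v + 2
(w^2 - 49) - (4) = w^2 - 53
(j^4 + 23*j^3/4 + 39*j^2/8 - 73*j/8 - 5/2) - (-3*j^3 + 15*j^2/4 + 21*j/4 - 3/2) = j^4 + 35*j^3/4 + 9*j^2/8 - 115*j/8 - 1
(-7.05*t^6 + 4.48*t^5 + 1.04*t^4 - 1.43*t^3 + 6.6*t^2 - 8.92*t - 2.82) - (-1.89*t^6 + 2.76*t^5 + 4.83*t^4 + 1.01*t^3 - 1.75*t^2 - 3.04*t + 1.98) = -5.16*t^6 + 1.72*t^5 - 3.79*t^4 - 2.44*t^3 + 8.35*t^2 - 5.88*t - 4.8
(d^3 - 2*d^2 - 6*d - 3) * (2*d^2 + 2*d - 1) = 2*d^5 - 2*d^4 - 17*d^3 - 16*d^2 + 3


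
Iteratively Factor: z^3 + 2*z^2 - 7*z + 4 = (z + 4)*(z^2 - 2*z + 1) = (z - 1)*(z + 4)*(z - 1)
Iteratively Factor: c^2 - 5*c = (c - 5)*(c)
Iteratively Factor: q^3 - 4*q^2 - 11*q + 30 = (q + 3)*(q^2 - 7*q + 10) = (q - 5)*(q + 3)*(q - 2)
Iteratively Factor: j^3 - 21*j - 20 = (j + 4)*(j^2 - 4*j - 5) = (j - 5)*(j + 4)*(j + 1)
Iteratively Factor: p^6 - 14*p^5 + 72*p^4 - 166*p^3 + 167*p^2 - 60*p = (p - 1)*(p^5 - 13*p^4 + 59*p^3 - 107*p^2 + 60*p) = (p - 1)^2*(p^4 - 12*p^3 + 47*p^2 - 60*p) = (p - 4)*(p - 1)^2*(p^3 - 8*p^2 + 15*p) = (p - 4)*(p - 3)*(p - 1)^2*(p^2 - 5*p) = p*(p - 4)*(p - 3)*(p - 1)^2*(p - 5)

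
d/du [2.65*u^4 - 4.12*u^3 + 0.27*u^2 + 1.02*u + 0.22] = 10.6*u^3 - 12.36*u^2 + 0.54*u + 1.02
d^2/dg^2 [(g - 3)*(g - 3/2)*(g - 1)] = 6*g - 11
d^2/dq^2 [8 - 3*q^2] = -6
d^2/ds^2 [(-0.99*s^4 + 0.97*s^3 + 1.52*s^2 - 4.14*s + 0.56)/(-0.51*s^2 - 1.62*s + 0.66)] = (0.514998*s^6 + 4.907628*s^5 + 13.589532*s^4 - 18.015192*s^3 + 7.453944*s^2 + 3.04992*s + 4.212432)/(0.132651*s^6 + 1.264086*s^5 + 3.500334*s^4 + 0.979776*s^3 - 4.529844*s^2 + 2.117016*s - 0.287496)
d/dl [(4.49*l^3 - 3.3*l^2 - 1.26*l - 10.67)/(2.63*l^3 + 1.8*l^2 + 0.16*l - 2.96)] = (16.761*l^4 + 8.0644*l^3 + 46.0551*l^2 + 57.948*l + 5.4368)/(6.9169*l^6 + 9.468*l^5 + 4.0816*l^4 - 14.9936*l^3 - 10.6304*l^2 - 0.9472*l + 8.7616)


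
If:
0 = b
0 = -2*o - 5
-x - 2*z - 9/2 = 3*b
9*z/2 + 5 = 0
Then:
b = 0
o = -5/2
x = -41/18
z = -10/9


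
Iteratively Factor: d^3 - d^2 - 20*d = (d - 5)*(d^2 + 4*d) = (d - 5)*(d + 4)*(d)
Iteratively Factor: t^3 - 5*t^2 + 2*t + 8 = (t - 2)*(t^2 - 3*t - 4) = (t - 2)*(t + 1)*(t - 4)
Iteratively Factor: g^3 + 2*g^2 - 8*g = (g - 2)*(g^2 + 4*g) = (g - 2)*(g + 4)*(g)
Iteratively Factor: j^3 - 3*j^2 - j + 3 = (j - 1)*(j^2 - 2*j - 3) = (j - 3)*(j - 1)*(j + 1)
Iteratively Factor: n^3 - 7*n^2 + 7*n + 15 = (n - 5)*(n^2 - 2*n - 3) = (n - 5)*(n + 1)*(n - 3)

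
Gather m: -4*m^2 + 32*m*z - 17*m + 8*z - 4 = -4*m^2 + m*(32*z - 17) + 8*z - 4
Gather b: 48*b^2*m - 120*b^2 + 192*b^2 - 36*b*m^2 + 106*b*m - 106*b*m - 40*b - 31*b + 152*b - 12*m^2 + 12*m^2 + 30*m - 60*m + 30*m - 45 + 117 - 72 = b^2*(48*m + 72) + b*(81 - 36*m^2)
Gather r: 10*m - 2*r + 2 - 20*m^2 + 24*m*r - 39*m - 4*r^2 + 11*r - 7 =-20*m^2 - 29*m - 4*r^2 + r*(24*m + 9) - 5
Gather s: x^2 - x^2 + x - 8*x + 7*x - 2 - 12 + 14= 0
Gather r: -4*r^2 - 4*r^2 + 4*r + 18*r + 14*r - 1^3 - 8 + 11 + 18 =-8*r^2 + 36*r + 20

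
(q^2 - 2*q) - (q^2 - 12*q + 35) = 10*q - 35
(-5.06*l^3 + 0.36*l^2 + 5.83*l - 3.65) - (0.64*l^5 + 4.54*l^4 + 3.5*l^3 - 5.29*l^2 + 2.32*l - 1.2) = -0.64*l^5 - 4.54*l^4 - 8.56*l^3 + 5.65*l^2 + 3.51*l - 2.45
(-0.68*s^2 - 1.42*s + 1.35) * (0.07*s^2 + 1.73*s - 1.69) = -0.0476*s^4 - 1.2758*s^3 - 1.2129*s^2 + 4.7353*s - 2.2815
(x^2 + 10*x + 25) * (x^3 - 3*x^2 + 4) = x^5 + 7*x^4 - 5*x^3 - 71*x^2 + 40*x + 100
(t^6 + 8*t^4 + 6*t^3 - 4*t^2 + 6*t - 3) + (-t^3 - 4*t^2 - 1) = t^6 + 8*t^4 + 5*t^3 - 8*t^2 + 6*t - 4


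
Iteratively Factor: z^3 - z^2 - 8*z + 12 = (z + 3)*(z^2 - 4*z + 4) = (z - 2)*(z + 3)*(z - 2)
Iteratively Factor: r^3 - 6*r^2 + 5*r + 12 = (r + 1)*(r^2 - 7*r + 12) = (r - 3)*(r + 1)*(r - 4)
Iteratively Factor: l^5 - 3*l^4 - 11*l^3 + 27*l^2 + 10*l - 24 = (l + 3)*(l^4 - 6*l^3 + 7*l^2 + 6*l - 8) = (l + 1)*(l + 3)*(l^3 - 7*l^2 + 14*l - 8) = (l - 2)*(l + 1)*(l + 3)*(l^2 - 5*l + 4) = (l - 2)*(l - 1)*(l + 1)*(l + 3)*(l - 4)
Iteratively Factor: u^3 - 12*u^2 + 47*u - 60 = (u - 3)*(u^2 - 9*u + 20) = (u - 4)*(u - 3)*(u - 5)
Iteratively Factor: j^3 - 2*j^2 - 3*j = (j)*(j^2 - 2*j - 3) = j*(j + 1)*(j - 3)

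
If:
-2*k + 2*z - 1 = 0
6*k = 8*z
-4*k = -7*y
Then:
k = -2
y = -8/7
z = -3/2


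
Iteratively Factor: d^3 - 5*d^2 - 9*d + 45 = (d - 3)*(d^2 - 2*d - 15) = (d - 5)*(d - 3)*(d + 3)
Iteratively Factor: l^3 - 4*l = (l + 2)*(l^2 - 2*l) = (l - 2)*(l + 2)*(l)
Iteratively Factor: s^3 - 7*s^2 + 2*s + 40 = (s + 2)*(s^2 - 9*s + 20) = (s - 5)*(s + 2)*(s - 4)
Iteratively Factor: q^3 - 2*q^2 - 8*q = (q)*(q^2 - 2*q - 8) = q*(q - 4)*(q + 2)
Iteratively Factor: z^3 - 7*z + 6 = (z - 1)*(z^2 + z - 6) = (z - 1)*(z + 3)*(z - 2)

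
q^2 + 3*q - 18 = (q - 3)*(q + 6)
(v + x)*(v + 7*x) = v^2 + 8*v*x + 7*x^2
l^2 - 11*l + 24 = (l - 8)*(l - 3)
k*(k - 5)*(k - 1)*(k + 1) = k^4 - 5*k^3 - k^2 + 5*k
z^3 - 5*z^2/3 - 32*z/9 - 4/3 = (z - 3)*(z + 2/3)^2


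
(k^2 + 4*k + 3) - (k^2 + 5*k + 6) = -k - 3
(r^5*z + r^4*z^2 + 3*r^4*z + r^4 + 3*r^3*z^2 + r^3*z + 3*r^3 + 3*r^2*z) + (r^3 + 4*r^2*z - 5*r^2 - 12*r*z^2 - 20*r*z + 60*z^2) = r^5*z + r^4*z^2 + 3*r^4*z + r^4 + 3*r^3*z^2 + r^3*z + 4*r^3 + 7*r^2*z - 5*r^2 - 12*r*z^2 - 20*r*z + 60*z^2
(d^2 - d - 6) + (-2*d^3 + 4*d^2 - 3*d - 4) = -2*d^3 + 5*d^2 - 4*d - 10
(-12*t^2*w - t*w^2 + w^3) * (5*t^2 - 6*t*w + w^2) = -60*t^4*w + 67*t^3*w^2 - t^2*w^3 - 7*t*w^4 + w^5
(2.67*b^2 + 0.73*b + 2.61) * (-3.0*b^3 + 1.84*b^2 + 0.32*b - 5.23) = -8.01*b^5 + 2.7228*b^4 - 5.6324*b^3 - 8.9281*b^2 - 2.9827*b - 13.6503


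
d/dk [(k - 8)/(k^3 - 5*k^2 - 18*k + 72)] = (k^3 - 5*k^2 - 18*k + (k - 8)*(-3*k^2 + 10*k + 18) + 72)/(k^3 - 5*k^2 - 18*k + 72)^2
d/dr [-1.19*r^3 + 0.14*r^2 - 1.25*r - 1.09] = -3.57*r^2 + 0.28*r - 1.25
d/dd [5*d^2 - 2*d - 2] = 10*d - 2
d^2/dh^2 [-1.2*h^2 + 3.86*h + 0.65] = -2.40000000000000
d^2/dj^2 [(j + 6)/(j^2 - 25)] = 2*(4*j^2*(j + 6) - 3*(j + 2)*(j^2 - 25))/(j^2 - 25)^3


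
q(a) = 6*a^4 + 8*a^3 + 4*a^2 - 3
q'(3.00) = 888.00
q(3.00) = 735.00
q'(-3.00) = -456.00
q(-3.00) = 303.00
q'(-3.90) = -1089.82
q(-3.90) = 971.35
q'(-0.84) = -4.01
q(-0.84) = -1.93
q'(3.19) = 1048.83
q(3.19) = 918.72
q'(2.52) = 556.64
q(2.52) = 392.39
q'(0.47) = 11.55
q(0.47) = -0.99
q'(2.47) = 527.84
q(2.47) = 365.28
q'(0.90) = 44.14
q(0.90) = 10.01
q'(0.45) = 10.65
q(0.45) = -1.21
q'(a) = 24*a^3 + 24*a^2 + 8*a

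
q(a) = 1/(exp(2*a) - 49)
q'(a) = -2*exp(2*a)/(exp(2*a) - 49)^2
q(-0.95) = -0.02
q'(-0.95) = -0.00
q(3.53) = 0.00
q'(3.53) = -0.00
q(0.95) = -0.02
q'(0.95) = -0.01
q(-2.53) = -0.02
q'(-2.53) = -0.00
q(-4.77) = -0.02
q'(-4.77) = -0.00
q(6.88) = 0.00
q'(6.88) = -0.00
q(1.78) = -0.07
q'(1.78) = -0.37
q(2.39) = 0.01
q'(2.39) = -0.05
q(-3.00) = -0.02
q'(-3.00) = 0.00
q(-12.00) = -0.02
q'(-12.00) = 0.00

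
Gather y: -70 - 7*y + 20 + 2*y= -5*y - 50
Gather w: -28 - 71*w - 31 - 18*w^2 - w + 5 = -18*w^2 - 72*w - 54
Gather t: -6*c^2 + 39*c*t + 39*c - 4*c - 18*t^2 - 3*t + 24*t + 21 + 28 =-6*c^2 + 35*c - 18*t^2 + t*(39*c + 21) + 49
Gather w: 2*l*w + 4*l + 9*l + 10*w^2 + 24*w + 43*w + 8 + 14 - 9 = 13*l + 10*w^2 + w*(2*l + 67) + 13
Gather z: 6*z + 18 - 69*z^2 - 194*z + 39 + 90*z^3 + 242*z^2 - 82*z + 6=90*z^3 + 173*z^2 - 270*z + 63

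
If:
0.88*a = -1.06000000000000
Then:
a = -1.20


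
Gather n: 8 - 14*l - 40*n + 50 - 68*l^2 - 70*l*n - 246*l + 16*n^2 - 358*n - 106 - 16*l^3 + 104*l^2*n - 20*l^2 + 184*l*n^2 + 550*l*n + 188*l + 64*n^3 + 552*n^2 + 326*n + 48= -16*l^3 - 88*l^2 - 72*l + 64*n^3 + n^2*(184*l + 568) + n*(104*l^2 + 480*l - 72)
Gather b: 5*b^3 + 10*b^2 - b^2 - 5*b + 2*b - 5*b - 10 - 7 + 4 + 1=5*b^3 + 9*b^2 - 8*b - 12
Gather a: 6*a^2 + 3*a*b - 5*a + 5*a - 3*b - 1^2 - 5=6*a^2 + 3*a*b - 3*b - 6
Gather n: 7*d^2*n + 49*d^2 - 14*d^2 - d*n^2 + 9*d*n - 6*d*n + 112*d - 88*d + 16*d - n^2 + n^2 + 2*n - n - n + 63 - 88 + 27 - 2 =35*d^2 - d*n^2 + 40*d + n*(7*d^2 + 3*d)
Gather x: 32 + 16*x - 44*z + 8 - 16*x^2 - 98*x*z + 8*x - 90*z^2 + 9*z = -16*x^2 + x*(24 - 98*z) - 90*z^2 - 35*z + 40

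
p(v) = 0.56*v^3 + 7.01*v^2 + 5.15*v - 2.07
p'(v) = 1.68*v^2 + 14.02*v + 5.15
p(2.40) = 58.41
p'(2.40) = 48.47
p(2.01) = 41.15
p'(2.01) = 40.12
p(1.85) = 34.99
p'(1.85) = 36.84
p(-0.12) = -2.59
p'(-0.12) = 3.49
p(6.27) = 443.84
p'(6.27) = 159.10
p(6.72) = 519.04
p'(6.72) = 175.23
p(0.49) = 2.20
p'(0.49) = 12.42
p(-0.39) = -3.05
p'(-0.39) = -0.06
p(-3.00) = 30.45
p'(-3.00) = -21.79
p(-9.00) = 111.15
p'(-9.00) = 15.05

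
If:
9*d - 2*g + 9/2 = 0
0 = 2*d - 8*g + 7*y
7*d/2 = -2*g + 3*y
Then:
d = -45/29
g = -549/116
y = -144/29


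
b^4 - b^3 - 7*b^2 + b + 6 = (b - 3)*(b - 1)*(b + 1)*(b + 2)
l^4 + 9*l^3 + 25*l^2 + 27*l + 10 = (l + 1)^2*(l + 2)*(l + 5)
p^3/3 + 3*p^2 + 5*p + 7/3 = (p/3 + 1/3)*(p + 1)*(p + 7)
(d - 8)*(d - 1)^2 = d^3 - 10*d^2 + 17*d - 8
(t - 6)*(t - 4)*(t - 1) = t^3 - 11*t^2 + 34*t - 24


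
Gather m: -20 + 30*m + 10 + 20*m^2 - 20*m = 20*m^2 + 10*m - 10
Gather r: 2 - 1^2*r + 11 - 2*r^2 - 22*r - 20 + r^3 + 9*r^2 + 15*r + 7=r^3 + 7*r^2 - 8*r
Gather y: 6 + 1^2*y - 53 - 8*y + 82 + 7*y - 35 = 0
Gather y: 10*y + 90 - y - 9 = 9*y + 81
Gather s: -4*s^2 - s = -4*s^2 - s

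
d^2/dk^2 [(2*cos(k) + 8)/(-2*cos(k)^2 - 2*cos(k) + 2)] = (9*sin(k)^4*cos(k) + 15*sin(k)^4 - 27*sin(k)^2 - 27*cos(k)/2 + 6*cos(3*k) - cos(5*k)/2 - 6)/(-sin(k)^2 + cos(k))^3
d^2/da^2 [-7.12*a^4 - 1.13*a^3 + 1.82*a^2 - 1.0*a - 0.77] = -85.44*a^2 - 6.78*a + 3.64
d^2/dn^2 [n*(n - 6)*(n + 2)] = 6*n - 8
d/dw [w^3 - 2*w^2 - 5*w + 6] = 3*w^2 - 4*w - 5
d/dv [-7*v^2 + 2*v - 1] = 2 - 14*v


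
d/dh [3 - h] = -1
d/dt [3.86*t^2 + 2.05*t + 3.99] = 7.72*t + 2.05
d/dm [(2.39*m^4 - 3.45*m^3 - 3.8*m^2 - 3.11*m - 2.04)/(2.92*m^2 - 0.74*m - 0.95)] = (13.9576*m^5 - 15.3798*m^4 - 3.976*m^3 + 21.7257*m^2 + 19.1336*m + 1.4449)/(8.5264*m^4 - 4.3216*m^3 - 5.0004*m^2 + 1.406*m + 0.9025)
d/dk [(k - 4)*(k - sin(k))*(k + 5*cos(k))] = (4 - k)*(k - sin(k))*(5*sin(k) - 1) + (4 - k)*(k + 5*cos(k))*(cos(k) - 1) + (k - sin(k))*(k + 5*cos(k))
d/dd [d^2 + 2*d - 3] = 2*d + 2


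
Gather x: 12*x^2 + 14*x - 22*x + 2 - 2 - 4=12*x^2 - 8*x - 4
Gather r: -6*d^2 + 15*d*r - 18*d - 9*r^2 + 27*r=-6*d^2 - 18*d - 9*r^2 + r*(15*d + 27)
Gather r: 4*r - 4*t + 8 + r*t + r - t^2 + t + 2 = r*(t + 5) - t^2 - 3*t + 10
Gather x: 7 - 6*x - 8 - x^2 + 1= -x^2 - 6*x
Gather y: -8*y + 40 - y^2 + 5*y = -y^2 - 3*y + 40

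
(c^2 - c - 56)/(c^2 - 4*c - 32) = (c + 7)/(c + 4)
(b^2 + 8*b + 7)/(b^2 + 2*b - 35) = (b + 1)/(b - 5)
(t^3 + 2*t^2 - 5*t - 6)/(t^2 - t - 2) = t + 3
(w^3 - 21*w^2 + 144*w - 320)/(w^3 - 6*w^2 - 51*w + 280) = (w - 8)/(w + 7)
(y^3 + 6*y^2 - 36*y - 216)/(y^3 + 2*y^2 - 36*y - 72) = (y + 6)/(y + 2)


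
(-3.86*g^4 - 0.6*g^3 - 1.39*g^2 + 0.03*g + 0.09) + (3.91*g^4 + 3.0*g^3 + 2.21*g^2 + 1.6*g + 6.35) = 0.0500000000000003*g^4 + 2.4*g^3 + 0.82*g^2 + 1.63*g + 6.44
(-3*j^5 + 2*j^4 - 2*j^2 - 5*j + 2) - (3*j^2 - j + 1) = -3*j^5 + 2*j^4 - 5*j^2 - 4*j + 1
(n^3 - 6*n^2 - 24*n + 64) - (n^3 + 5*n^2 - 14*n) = -11*n^2 - 10*n + 64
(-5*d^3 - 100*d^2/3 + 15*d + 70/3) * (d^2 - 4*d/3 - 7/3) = -5*d^5 - 80*d^4/3 + 640*d^3/9 + 730*d^2/9 - 595*d/9 - 490/9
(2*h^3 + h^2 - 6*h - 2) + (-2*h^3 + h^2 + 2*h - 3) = 2*h^2 - 4*h - 5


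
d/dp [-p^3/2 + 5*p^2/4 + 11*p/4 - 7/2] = -3*p^2/2 + 5*p/2 + 11/4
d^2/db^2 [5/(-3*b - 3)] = -10/(3*(b + 1)^3)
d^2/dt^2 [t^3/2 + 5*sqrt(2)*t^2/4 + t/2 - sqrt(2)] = 3*t + 5*sqrt(2)/2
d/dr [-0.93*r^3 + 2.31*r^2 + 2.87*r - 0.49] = -2.79*r^2 + 4.62*r + 2.87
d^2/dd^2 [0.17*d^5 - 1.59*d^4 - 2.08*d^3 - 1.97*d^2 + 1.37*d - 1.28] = 3.4*d^3 - 19.08*d^2 - 12.48*d - 3.94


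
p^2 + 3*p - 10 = (p - 2)*(p + 5)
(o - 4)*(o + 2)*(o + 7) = o^3 + 5*o^2 - 22*o - 56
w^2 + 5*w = w*(w + 5)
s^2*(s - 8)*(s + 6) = s^4 - 2*s^3 - 48*s^2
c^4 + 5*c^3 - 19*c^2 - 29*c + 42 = (c - 3)*(c - 1)*(c + 2)*(c + 7)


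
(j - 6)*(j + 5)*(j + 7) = j^3 + 6*j^2 - 37*j - 210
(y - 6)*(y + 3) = y^2 - 3*y - 18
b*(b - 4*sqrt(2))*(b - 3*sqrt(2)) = b^3 - 7*sqrt(2)*b^2 + 24*b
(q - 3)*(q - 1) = q^2 - 4*q + 3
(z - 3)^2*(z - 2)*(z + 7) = z^4 - z^3 - 35*z^2 + 129*z - 126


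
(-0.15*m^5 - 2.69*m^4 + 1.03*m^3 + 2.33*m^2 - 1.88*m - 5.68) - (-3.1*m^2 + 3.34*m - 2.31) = -0.15*m^5 - 2.69*m^4 + 1.03*m^3 + 5.43*m^2 - 5.22*m - 3.37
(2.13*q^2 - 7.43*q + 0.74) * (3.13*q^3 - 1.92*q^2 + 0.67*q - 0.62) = 6.6669*q^5 - 27.3455*q^4 + 18.0089*q^3 - 7.7195*q^2 + 5.1024*q - 0.4588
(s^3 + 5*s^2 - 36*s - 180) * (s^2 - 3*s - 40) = s^5 + 2*s^4 - 91*s^3 - 272*s^2 + 1980*s + 7200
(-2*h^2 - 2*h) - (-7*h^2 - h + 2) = 5*h^2 - h - 2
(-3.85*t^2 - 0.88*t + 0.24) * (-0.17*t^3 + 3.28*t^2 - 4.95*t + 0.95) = 0.6545*t^5 - 12.4784*t^4 + 16.1303*t^3 + 1.4857*t^2 - 2.024*t + 0.228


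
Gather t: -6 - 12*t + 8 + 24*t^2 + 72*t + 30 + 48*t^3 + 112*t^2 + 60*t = 48*t^3 + 136*t^2 + 120*t + 32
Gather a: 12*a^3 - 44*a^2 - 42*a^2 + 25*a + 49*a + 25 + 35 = 12*a^3 - 86*a^2 + 74*a + 60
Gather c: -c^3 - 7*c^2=-c^3 - 7*c^2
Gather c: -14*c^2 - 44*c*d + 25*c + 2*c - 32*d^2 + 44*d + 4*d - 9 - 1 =-14*c^2 + c*(27 - 44*d) - 32*d^2 + 48*d - 10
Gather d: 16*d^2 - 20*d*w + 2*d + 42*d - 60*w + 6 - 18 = 16*d^2 + d*(44 - 20*w) - 60*w - 12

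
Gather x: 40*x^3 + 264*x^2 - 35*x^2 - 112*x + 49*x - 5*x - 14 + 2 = 40*x^3 + 229*x^2 - 68*x - 12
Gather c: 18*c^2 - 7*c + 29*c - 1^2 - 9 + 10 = 18*c^2 + 22*c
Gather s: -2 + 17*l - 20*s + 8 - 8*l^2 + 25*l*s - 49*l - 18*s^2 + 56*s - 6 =-8*l^2 - 32*l - 18*s^2 + s*(25*l + 36)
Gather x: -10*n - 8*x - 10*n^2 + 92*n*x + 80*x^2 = -10*n^2 - 10*n + 80*x^2 + x*(92*n - 8)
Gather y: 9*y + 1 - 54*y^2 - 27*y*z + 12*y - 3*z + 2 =-54*y^2 + y*(21 - 27*z) - 3*z + 3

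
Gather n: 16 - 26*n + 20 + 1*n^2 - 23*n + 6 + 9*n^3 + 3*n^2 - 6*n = 9*n^3 + 4*n^2 - 55*n + 42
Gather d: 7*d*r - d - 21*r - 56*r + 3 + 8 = d*(7*r - 1) - 77*r + 11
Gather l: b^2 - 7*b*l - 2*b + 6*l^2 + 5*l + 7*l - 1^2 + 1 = b^2 - 2*b + 6*l^2 + l*(12 - 7*b)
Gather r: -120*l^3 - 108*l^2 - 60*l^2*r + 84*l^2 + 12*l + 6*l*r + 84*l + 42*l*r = -120*l^3 - 24*l^2 + 96*l + r*(-60*l^2 + 48*l)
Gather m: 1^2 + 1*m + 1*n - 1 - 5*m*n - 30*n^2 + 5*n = m*(1 - 5*n) - 30*n^2 + 6*n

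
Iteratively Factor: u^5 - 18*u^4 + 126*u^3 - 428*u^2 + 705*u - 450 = (u - 3)*(u^4 - 15*u^3 + 81*u^2 - 185*u + 150) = (u - 5)*(u - 3)*(u^3 - 10*u^2 + 31*u - 30) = (u - 5)^2*(u - 3)*(u^2 - 5*u + 6) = (u - 5)^2*(u - 3)^2*(u - 2)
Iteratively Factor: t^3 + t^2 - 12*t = (t)*(t^2 + t - 12) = t*(t + 4)*(t - 3)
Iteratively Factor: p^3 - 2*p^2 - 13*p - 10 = (p + 2)*(p^2 - 4*p - 5) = (p - 5)*(p + 2)*(p + 1)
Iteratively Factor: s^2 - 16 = (s - 4)*(s + 4)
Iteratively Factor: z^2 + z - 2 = (z + 2)*(z - 1)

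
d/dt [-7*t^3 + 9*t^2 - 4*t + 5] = -21*t^2 + 18*t - 4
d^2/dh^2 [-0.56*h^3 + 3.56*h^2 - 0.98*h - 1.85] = 7.12 - 3.36*h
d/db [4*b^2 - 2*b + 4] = 8*b - 2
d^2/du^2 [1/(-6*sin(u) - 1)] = 6*(6*sin(u)^2 - sin(u) - 12)/(6*sin(u) + 1)^3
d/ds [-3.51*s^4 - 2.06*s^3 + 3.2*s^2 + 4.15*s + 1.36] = -14.04*s^3 - 6.18*s^2 + 6.4*s + 4.15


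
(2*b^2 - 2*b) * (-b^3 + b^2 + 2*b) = -2*b^5 + 4*b^4 + 2*b^3 - 4*b^2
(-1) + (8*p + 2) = 8*p + 1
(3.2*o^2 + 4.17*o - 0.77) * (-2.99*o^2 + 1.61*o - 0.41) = -9.568*o^4 - 7.3163*o^3 + 7.704*o^2 - 2.9494*o + 0.3157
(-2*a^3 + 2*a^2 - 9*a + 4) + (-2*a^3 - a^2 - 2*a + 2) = -4*a^3 + a^2 - 11*a + 6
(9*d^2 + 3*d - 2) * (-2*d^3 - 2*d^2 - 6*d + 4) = -18*d^5 - 24*d^4 - 56*d^3 + 22*d^2 + 24*d - 8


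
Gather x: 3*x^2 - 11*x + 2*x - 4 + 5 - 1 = 3*x^2 - 9*x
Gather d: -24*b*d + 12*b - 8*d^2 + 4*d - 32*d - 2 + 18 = 12*b - 8*d^2 + d*(-24*b - 28) + 16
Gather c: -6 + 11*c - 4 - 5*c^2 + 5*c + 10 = -5*c^2 + 16*c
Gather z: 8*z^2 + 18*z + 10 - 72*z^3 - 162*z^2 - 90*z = -72*z^3 - 154*z^2 - 72*z + 10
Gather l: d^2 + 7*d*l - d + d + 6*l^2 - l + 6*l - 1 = d^2 + 6*l^2 + l*(7*d + 5) - 1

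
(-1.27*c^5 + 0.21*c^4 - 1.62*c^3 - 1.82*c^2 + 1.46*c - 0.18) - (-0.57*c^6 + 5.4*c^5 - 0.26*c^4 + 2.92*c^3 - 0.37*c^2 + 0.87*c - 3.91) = 0.57*c^6 - 6.67*c^5 + 0.47*c^4 - 4.54*c^3 - 1.45*c^2 + 0.59*c + 3.73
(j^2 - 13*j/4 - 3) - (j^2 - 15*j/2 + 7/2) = 17*j/4 - 13/2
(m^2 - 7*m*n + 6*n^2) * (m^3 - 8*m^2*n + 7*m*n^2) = m^5 - 15*m^4*n + 69*m^3*n^2 - 97*m^2*n^3 + 42*m*n^4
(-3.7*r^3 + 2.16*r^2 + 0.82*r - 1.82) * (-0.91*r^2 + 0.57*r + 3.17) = 3.367*r^5 - 4.0746*r^4 - 11.244*r^3 + 8.9708*r^2 + 1.562*r - 5.7694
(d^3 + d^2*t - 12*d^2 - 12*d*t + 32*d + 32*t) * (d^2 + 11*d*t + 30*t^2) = d^5 + 12*d^4*t - 12*d^4 + 41*d^3*t^2 - 144*d^3*t + 32*d^3 + 30*d^2*t^3 - 492*d^2*t^2 + 384*d^2*t - 360*d*t^3 + 1312*d*t^2 + 960*t^3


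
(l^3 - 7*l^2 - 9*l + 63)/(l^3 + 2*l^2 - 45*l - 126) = (l - 3)/(l + 6)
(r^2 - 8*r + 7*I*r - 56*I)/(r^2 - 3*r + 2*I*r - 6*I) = (r^2 + r*(-8 + 7*I) - 56*I)/(r^2 + r*(-3 + 2*I) - 6*I)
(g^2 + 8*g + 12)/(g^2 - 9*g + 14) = (g^2 + 8*g + 12)/(g^2 - 9*g + 14)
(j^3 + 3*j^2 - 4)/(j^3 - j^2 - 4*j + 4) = (j + 2)/(j - 2)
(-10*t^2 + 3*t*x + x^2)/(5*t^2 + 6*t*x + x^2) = (-2*t + x)/(t + x)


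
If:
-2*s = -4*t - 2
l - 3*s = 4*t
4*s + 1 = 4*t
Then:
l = -19/2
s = -3/2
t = -5/4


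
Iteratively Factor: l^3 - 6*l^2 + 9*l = (l - 3)*(l^2 - 3*l) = l*(l - 3)*(l - 3)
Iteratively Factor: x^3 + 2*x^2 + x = (x + 1)*(x^2 + x) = (x + 1)^2*(x)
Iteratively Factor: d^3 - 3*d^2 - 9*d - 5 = (d - 5)*(d^2 + 2*d + 1) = (d - 5)*(d + 1)*(d + 1)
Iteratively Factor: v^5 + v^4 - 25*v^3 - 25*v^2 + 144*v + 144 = (v - 4)*(v^4 + 5*v^3 - 5*v^2 - 45*v - 36) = (v - 4)*(v + 1)*(v^3 + 4*v^2 - 9*v - 36) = (v - 4)*(v - 3)*(v + 1)*(v^2 + 7*v + 12) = (v - 4)*(v - 3)*(v + 1)*(v + 4)*(v + 3)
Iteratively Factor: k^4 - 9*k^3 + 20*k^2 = (k)*(k^3 - 9*k^2 + 20*k) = k^2*(k^2 - 9*k + 20) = k^2*(k - 4)*(k - 5)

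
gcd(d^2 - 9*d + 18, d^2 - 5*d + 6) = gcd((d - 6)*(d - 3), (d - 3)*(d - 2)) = d - 3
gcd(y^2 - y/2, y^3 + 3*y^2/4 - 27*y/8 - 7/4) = 1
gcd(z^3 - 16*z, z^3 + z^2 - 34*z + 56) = z - 4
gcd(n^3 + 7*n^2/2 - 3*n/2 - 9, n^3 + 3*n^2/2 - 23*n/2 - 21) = n^2 + 5*n + 6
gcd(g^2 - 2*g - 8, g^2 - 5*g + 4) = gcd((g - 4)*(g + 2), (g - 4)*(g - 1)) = g - 4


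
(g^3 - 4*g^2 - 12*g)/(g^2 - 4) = g*(g - 6)/(g - 2)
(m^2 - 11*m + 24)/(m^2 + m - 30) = (m^2 - 11*m + 24)/(m^2 + m - 30)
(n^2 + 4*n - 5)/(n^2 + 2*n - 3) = (n + 5)/(n + 3)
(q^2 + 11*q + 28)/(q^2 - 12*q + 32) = (q^2 + 11*q + 28)/(q^2 - 12*q + 32)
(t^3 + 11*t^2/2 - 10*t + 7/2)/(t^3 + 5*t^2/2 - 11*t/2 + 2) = (t + 7)/(t + 4)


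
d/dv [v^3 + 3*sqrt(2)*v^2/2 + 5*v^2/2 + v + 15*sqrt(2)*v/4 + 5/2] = 3*v^2 + 3*sqrt(2)*v + 5*v + 1 + 15*sqrt(2)/4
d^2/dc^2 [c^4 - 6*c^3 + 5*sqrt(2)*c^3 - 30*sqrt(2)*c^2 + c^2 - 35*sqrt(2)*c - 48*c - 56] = 12*c^2 - 36*c + 30*sqrt(2)*c - 60*sqrt(2) + 2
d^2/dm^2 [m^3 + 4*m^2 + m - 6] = 6*m + 8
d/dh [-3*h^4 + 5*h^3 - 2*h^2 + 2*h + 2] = -12*h^3 + 15*h^2 - 4*h + 2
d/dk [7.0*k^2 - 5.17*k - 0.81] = 14.0*k - 5.17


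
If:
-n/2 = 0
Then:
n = 0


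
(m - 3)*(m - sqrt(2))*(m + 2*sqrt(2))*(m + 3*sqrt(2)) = m^4 - 3*m^3 + 4*sqrt(2)*m^3 - 12*sqrt(2)*m^2 + 2*m^2 - 12*sqrt(2)*m - 6*m + 36*sqrt(2)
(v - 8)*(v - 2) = v^2 - 10*v + 16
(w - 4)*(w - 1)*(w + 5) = w^3 - 21*w + 20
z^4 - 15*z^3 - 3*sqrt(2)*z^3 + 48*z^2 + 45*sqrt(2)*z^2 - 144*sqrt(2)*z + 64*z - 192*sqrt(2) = (z - 8)^2*(z + 1)*(z - 3*sqrt(2))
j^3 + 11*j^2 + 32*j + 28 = (j + 2)^2*(j + 7)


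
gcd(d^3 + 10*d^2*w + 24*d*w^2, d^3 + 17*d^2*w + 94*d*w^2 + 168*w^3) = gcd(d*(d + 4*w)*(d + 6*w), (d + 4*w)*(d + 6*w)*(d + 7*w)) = d^2 + 10*d*w + 24*w^2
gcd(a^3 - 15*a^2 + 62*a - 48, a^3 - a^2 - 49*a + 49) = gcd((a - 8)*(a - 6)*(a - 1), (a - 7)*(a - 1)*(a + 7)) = a - 1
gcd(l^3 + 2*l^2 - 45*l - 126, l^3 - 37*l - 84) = l^2 - 4*l - 21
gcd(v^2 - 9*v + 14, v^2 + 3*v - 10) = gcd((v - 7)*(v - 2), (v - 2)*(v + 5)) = v - 2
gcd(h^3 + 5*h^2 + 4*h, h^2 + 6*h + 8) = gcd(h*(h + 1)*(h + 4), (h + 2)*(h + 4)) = h + 4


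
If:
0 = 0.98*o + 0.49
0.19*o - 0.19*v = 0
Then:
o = -0.50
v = -0.50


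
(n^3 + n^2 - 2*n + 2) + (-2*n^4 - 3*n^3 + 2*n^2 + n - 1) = -2*n^4 - 2*n^3 + 3*n^2 - n + 1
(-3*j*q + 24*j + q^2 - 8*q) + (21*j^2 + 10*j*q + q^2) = 21*j^2 + 7*j*q + 24*j + 2*q^2 - 8*q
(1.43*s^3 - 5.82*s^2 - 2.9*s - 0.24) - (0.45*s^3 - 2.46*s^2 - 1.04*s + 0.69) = 0.98*s^3 - 3.36*s^2 - 1.86*s - 0.93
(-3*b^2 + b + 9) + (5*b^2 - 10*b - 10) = 2*b^2 - 9*b - 1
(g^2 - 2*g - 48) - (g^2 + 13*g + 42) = -15*g - 90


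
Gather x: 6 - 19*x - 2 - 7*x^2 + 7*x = -7*x^2 - 12*x + 4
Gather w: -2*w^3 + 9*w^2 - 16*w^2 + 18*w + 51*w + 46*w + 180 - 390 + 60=-2*w^3 - 7*w^2 + 115*w - 150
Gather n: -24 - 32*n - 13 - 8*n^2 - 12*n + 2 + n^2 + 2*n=-7*n^2 - 42*n - 35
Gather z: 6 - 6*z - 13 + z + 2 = -5*z - 5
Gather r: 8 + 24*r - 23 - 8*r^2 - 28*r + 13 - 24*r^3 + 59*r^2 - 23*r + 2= -24*r^3 + 51*r^2 - 27*r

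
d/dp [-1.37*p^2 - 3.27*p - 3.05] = -2.74*p - 3.27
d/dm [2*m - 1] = 2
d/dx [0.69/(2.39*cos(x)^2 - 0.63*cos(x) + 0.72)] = (3.2982*cos(x) - 0.4347)*sin(x)/(2.39*cos(x)^2 - 0.63*cos(x) + 0.72)^2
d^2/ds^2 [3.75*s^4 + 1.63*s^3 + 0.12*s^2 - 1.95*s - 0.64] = 45.0*s^2 + 9.78*s + 0.24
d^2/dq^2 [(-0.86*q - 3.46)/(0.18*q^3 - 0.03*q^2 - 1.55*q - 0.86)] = (-0.167184*q^5 - 1.317384*q^4 - 0.182484000000001*q^3 + 4.17582*q^2 - 4.04586*q - 14.154004)/(0.005832*q^9 - 0.002916*q^8 - 0.150174*q^7 - 0.033399*q^6 + 1.321029*q^5 + 1.221093*q^4 - 3.564431*q^3 - 6.265014*q^2 - 3.43914*q - 0.636056)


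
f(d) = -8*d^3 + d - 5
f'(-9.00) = -1943.00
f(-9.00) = 5818.00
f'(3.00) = -215.00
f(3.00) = -218.00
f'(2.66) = -168.81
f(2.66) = -152.91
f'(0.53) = -5.74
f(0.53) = -5.66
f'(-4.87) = -568.21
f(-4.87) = 914.14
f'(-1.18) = -32.42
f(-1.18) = 6.96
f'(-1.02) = -23.97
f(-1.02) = 2.47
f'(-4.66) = -520.17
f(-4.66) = 799.90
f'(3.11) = -231.13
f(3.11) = -242.53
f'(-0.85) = -16.34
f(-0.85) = -0.94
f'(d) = 1 - 24*d^2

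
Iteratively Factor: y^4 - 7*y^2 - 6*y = (y - 3)*(y^3 + 3*y^2 + 2*y) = (y - 3)*(y + 1)*(y^2 + 2*y) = (y - 3)*(y + 1)*(y + 2)*(y)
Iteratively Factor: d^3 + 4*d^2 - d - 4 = (d - 1)*(d^2 + 5*d + 4) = (d - 1)*(d + 4)*(d + 1)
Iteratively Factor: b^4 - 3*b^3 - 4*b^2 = (b - 4)*(b^3 + b^2) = (b - 4)*(b + 1)*(b^2) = b*(b - 4)*(b + 1)*(b)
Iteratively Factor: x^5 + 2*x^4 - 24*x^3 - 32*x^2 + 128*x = (x)*(x^4 + 2*x^3 - 24*x^2 - 32*x + 128) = x*(x - 4)*(x^3 + 6*x^2 - 32) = x*(x - 4)*(x - 2)*(x^2 + 8*x + 16) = x*(x - 4)*(x - 2)*(x + 4)*(x + 4)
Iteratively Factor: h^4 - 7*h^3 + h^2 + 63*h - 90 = (h - 5)*(h^3 - 2*h^2 - 9*h + 18) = (h - 5)*(h + 3)*(h^2 - 5*h + 6) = (h - 5)*(h - 3)*(h + 3)*(h - 2)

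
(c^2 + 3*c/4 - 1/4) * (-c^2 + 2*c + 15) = -c^4 + 5*c^3/4 + 67*c^2/4 + 43*c/4 - 15/4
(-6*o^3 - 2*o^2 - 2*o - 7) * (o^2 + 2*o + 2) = -6*o^5 - 14*o^4 - 18*o^3 - 15*o^2 - 18*o - 14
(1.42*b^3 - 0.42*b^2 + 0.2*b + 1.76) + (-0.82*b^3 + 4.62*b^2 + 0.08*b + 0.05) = 0.6*b^3 + 4.2*b^2 + 0.28*b + 1.81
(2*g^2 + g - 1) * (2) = 4*g^2 + 2*g - 2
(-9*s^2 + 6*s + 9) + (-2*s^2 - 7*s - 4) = -11*s^2 - s + 5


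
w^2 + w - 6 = (w - 2)*(w + 3)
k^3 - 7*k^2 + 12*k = k*(k - 4)*(k - 3)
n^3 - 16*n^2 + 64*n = n*(n - 8)^2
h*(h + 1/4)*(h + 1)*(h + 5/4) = h^4 + 5*h^3/2 + 29*h^2/16 + 5*h/16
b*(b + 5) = b^2 + 5*b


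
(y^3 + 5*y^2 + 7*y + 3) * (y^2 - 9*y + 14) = y^5 - 4*y^4 - 24*y^3 + 10*y^2 + 71*y + 42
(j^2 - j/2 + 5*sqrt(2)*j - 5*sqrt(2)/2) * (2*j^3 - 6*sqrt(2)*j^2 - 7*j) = 2*j^5 - j^4 + 4*sqrt(2)*j^4 - 67*j^3 - 2*sqrt(2)*j^3 - 35*sqrt(2)*j^2 + 67*j^2/2 + 35*sqrt(2)*j/2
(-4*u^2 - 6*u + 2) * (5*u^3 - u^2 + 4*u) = -20*u^5 - 26*u^4 - 26*u^2 + 8*u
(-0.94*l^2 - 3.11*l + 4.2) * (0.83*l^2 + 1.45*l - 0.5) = -0.7802*l^4 - 3.9443*l^3 - 0.553500000000001*l^2 + 7.645*l - 2.1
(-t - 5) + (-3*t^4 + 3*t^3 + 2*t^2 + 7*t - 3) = -3*t^4 + 3*t^3 + 2*t^2 + 6*t - 8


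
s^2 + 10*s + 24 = (s + 4)*(s + 6)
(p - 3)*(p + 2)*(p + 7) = p^3 + 6*p^2 - 13*p - 42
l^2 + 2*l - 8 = (l - 2)*(l + 4)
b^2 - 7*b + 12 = (b - 4)*(b - 3)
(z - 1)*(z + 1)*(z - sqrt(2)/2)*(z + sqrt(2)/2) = z^4 - 3*z^2/2 + 1/2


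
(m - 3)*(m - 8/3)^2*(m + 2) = m^4 - 19*m^3/3 + 58*m^2/9 + 224*m/9 - 128/3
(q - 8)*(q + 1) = q^2 - 7*q - 8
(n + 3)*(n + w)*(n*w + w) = n^3*w + n^2*w^2 + 4*n^2*w + 4*n*w^2 + 3*n*w + 3*w^2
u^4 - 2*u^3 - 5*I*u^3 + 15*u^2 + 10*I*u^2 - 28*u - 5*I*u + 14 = (u - 1)^2*(u - 7*I)*(u + 2*I)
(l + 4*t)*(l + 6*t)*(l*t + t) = l^3*t + 10*l^2*t^2 + l^2*t + 24*l*t^3 + 10*l*t^2 + 24*t^3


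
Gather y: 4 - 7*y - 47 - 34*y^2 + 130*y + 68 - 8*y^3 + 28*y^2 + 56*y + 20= -8*y^3 - 6*y^2 + 179*y + 45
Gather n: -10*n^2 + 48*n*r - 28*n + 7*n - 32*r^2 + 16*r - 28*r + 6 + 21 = -10*n^2 + n*(48*r - 21) - 32*r^2 - 12*r + 27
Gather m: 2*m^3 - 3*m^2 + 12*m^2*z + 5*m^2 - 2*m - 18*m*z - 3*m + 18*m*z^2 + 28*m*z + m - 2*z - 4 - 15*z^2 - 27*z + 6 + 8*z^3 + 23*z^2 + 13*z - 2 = 2*m^3 + m^2*(12*z + 2) + m*(18*z^2 + 10*z - 4) + 8*z^3 + 8*z^2 - 16*z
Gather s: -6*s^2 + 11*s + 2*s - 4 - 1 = -6*s^2 + 13*s - 5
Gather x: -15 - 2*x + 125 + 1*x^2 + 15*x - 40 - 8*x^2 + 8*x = -7*x^2 + 21*x + 70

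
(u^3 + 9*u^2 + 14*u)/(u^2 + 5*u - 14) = u*(u + 2)/(u - 2)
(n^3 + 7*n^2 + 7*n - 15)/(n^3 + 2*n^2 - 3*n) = (n + 5)/n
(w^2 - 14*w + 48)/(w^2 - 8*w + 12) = (w - 8)/(w - 2)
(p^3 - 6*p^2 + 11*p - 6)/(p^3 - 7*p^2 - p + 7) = (p^2 - 5*p + 6)/(p^2 - 6*p - 7)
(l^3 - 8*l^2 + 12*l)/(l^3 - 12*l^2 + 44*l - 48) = l/(l - 4)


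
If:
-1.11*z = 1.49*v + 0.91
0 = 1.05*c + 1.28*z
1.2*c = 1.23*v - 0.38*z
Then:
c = -5.50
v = -3.97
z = 4.51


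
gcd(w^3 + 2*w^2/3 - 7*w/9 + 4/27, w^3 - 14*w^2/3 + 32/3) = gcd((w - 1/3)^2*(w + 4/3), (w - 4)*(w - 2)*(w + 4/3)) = w + 4/3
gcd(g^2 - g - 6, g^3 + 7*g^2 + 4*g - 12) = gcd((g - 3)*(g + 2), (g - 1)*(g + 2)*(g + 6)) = g + 2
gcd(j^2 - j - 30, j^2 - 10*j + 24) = j - 6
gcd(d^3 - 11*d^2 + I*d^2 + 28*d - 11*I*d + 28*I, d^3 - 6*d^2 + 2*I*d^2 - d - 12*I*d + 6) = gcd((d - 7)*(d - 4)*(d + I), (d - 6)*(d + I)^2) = d + I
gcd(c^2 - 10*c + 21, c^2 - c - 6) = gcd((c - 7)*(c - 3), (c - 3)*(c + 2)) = c - 3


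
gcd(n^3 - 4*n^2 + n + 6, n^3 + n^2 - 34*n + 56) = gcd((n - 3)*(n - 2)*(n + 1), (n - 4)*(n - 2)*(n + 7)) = n - 2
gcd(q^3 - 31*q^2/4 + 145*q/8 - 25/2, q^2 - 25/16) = q - 5/4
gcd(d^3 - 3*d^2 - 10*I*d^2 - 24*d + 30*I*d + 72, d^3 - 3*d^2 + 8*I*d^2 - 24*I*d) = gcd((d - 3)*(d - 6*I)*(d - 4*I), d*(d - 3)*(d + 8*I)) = d - 3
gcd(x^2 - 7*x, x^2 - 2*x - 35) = x - 7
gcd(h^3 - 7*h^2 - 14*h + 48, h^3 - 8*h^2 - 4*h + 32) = h^2 - 10*h + 16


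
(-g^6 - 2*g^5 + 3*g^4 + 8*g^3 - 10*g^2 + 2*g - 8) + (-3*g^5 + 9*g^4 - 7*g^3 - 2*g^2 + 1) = -g^6 - 5*g^5 + 12*g^4 + g^3 - 12*g^2 + 2*g - 7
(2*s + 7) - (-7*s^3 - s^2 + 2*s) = 7*s^3 + s^2 + 7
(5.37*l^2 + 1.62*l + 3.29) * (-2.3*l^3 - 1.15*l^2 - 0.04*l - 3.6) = -12.351*l^5 - 9.9015*l^4 - 9.6448*l^3 - 23.1803*l^2 - 5.9636*l - 11.844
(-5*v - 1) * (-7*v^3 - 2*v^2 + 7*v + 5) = 35*v^4 + 17*v^3 - 33*v^2 - 32*v - 5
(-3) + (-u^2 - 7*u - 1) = -u^2 - 7*u - 4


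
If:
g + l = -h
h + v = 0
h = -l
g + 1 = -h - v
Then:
No Solution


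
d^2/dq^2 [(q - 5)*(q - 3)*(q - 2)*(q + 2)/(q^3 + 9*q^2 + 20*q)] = 24*(12*q^6 + 93*q^5 + 87*q^4 - 629*q^3 - 1515*q^2 - 2700*q - 2000)/(q^3*(q^6 + 27*q^5 + 303*q^4 + 1809*q^3 + 6060*q^2 + 10800*q + 8000))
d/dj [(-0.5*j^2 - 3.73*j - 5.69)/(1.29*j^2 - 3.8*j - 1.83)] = (6.7117*j^2 + 16.5102*j - 14.7961)/(1.6641*j^4 - 9.804*j^3 + 9.7186*j^2 + 13.908*j + 3.3489)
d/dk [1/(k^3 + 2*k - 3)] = (-3*k^2 - 2)/(k^3 + 2*k - 3)^2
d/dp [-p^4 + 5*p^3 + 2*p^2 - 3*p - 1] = -4*p^3 + 15*p^2 + 4*p - 3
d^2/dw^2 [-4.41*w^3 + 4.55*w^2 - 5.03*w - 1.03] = 9.1 - 26.46*w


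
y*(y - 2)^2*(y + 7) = y^4 + 3*y^3 - 24*y^2 + 28*y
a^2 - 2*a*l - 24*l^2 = (a - 6*l)*(a + 4*l)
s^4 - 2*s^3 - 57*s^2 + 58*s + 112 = (s - 8)*(s - 2)*(s + 1)*(s + 7)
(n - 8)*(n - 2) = n^2 - 10*n + 16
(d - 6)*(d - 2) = d^2 - 8*d + 12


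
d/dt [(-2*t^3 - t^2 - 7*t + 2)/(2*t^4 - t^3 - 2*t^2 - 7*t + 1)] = (4*t^6 + 4*t^5 + 45*t^4 - 2*t^3 - 7*t^2 + 6*t + 7)/(4*t^8 - 4*t^7 - 7*t^6 - 24*t^5 + 22*t^4 + 26*t^3 + 45*t^2 - 14*t + 1)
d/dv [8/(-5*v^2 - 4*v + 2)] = 16*(5*v + 2)/(5*v^2 + 4*v - 2)^2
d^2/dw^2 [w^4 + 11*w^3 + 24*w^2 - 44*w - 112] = 12*w^2 + 66*w + 48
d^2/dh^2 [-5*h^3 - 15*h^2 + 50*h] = -30*h - 30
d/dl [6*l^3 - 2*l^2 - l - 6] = 18*l^2 - 4*l - 1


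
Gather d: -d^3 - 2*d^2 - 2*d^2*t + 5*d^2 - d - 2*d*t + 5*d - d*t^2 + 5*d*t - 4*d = -d^3 + d^2*(3 - 2*t) + d*(-t^2 + 3*t)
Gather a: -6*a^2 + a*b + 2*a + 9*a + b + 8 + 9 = -6*a^2 + a*(b + 11) + b + 17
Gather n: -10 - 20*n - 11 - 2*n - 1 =-22*n - 22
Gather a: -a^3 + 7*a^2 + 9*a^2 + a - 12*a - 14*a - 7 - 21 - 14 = -a^3 + 16*a^2 - 25*a - 42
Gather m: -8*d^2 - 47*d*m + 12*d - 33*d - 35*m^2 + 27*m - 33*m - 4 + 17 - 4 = -8*d^2 - 21*d - 35*m^2 + m*(-47*d - 6) + 9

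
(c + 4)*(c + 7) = c^2 + 11*c + 28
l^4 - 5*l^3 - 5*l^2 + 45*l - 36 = (l - 4)*(l - 3)*(l - 1)*(l + 3)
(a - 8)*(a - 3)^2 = a^3 - 14*a^2 + 57*a - 72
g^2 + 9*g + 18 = (g + 3)*(g + 6)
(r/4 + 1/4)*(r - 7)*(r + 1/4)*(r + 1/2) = r^4/4 - 21*r^3/16 - 91*r^2/32 - 3*r/2 - 7/32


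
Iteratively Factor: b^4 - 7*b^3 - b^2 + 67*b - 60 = (b - 1)*(b^3 - 6*b^2 - 7*b + 60) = (b - 1)*(b + 3)*(b^2 - 9*b + 20) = (b - 5)*(b - 1)*(b + 3)*(b - 4)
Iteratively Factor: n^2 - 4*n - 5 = (n + 1)*(n - 5)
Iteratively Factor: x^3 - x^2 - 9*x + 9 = (x + 3)*(x^2 - 4*x + 3) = (x - 3)*(x + 3)*(x - 1)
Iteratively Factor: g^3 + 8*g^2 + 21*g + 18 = (g + 3)*(g^2 + 5*g + 6) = (g + 3)^2*(g + 2)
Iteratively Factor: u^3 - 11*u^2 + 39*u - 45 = (u - 5)*(u^2 - 6*u + 9) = (u - 5)*(u - 3)*(u - 3)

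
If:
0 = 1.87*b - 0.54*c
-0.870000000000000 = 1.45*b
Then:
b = -0.60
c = -2.08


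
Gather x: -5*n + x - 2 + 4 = -5*n + x + 2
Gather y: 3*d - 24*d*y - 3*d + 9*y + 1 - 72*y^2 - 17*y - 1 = -72*y^2 + y*(-24*d - 8)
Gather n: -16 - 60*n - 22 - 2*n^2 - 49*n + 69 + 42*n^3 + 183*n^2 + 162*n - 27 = 42*n^3 + 181*n^2 + 53*n + 4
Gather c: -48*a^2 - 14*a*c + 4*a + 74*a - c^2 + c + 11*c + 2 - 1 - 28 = -48*a^2 + 78*a - c^2 + c*(12 - 14*a) - 27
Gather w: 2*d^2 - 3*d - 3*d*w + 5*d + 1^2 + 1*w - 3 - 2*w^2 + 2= 2*d^2 + 2*d - 2*w^2 + w*(1 - 3*d)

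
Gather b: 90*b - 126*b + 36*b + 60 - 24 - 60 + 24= 0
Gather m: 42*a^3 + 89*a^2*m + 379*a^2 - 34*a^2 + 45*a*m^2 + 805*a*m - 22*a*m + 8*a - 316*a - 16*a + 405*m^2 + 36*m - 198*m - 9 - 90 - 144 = 42*a^3 + 345*a^2 - 324*a + m^2*(45*a + 405) + m*(89*a^2 + 783*a - 162) - 243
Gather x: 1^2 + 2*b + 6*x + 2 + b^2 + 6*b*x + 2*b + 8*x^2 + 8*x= b^2 + 4*b + 8*x^2 + x*(6*b + 14) + 3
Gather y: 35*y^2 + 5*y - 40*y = 35*y^2 - 35*y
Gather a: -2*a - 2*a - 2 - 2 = -4*a - 4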